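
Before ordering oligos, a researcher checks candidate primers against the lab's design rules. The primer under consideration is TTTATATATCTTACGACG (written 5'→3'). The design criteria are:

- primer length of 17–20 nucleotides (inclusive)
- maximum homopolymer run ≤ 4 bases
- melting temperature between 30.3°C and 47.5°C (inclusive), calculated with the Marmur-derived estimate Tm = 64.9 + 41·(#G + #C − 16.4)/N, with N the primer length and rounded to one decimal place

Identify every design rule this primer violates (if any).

Base counts: A=5, T=8, G=2, C=3 (length 18).
length: length 18 ✓
homopolymer run: longest run = 3 ✓
Tm: Tm = 64.9 + 41·(5 − 16.4)/18 = 38.9°C ✓

Meets all criteria.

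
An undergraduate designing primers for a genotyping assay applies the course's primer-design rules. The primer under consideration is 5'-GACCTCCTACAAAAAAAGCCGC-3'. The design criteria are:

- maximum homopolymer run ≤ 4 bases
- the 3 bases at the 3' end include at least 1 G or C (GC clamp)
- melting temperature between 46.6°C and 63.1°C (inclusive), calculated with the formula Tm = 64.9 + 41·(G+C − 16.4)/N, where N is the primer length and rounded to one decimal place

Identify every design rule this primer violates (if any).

Base counts: A=9, T=2, G=3, C=8 (length 22).
homopolymer run: longest run = 7, exceeds 4 ✗
GC clamp: 3' end CGC has 3 G/C ✓
Tm: Tm = 64.9 + 41·(11 − 16.4)/22 = 54.8°C ✓

Fails: homopolymer run.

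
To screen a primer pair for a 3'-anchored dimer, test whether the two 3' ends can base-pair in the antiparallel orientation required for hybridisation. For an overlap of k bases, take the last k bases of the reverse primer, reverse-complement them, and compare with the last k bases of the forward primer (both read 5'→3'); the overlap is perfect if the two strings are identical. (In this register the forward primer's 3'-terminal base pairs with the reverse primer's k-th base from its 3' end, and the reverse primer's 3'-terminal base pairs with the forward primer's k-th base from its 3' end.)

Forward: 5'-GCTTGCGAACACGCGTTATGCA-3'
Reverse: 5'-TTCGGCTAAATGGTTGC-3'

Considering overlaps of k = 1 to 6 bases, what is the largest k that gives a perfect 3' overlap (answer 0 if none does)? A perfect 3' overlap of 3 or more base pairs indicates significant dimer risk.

Longest perfect overlap: 3 complementary base pairs; significant dimer risk (threshold 3).

Last 6 bases (5'→3') — forward …TATGCA, reverse …GGTTGC.
Reverse complement of the reverse primer's last 6 bases: GCAACC; its first k bases are the reverse complement of the reverse primer's last k bases, so a perfect k-base overlap needs the forward primer's last k bases to equal them.
Comparing (forward last k vs required): k=1: A vs G ✗; k=2: CA vs GC ✗; k=3: GCA vs GCA ✓; k=4: TGCA vs GCAA ✗; k=5: ATGCA vs GCAAC ✗; k=6: TATGCA vs GCAACC ✗.
Only k = 3 is perfect, so the longest perfect 3' overlap is 3.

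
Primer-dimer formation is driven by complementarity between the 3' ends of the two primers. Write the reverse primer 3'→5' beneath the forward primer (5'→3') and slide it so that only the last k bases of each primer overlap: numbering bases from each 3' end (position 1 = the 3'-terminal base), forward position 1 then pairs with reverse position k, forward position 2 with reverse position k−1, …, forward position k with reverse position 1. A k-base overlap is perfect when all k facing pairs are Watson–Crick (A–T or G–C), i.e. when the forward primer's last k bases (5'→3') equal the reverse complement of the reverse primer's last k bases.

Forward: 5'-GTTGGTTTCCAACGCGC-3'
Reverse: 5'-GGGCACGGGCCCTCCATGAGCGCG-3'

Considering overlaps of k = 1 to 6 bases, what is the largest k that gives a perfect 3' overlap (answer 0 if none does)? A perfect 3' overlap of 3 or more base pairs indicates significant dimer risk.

Longest perfect overlap: 5 complementary base pairs; significant dimer risk (threshold 3).

Last 6 bases (5'→3') — forward …ACGCGC, reverse …AGCGCG.
Reverse complement of the reverse primer's last 6 bases: CGCGCT; its first k bases are the reverse complement of the reverse primer's last k bases, so a perfect k-base overlap needs the forward primer's last k bases to equal them.
Comparing (forward last k vs required): k=1: C vs C ✓; k=2: GC vs CG ✗; k=3: CGC vs CGC ✓; k=4: GCGC vs CGCG ✗; k=5: CGCGC vs CGCGC ✓; k=6: ACGCGC vs CGCGCT ✗.
Perfect overlaps at k = 1, 3, 5; the largest is 5.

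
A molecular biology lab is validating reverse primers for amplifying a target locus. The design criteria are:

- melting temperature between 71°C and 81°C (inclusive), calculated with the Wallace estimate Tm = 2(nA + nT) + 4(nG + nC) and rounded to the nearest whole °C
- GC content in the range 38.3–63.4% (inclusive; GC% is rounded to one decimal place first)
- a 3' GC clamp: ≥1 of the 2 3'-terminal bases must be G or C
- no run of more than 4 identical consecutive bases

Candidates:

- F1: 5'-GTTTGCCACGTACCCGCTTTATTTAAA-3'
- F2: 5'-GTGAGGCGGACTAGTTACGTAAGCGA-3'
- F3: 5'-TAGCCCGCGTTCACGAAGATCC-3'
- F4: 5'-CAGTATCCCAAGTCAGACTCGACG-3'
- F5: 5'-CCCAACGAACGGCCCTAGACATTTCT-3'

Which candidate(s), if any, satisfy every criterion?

F1 (27 nt, A=6 T=10 G=4 C=7): Tm = 2·16 + 4·11 = 76°C ✓; GC 11/27 = 40.7% ✓; 3' end AA has 0 G/C, need ≥1 ✗; longest run = 3 ✓ — fails.
F2 (26 nt, A=7 T=5 G=10 C=4): Tm = 2·12 + 4·14 = 80°C ✓; GC 14/26 = 53.8% ✓; 3' end GA has 1 G/C ✓; longest run = 2 ✓ — passes.
F3 (22 nt, A=5 T=4 G=5 C=8): Tm = 2·9 + 4·13 = 70°C, outside 71–81°C ✗; GC 13/22 = 59.1% ✓; 3' end CC has 2 G/C ✓; longest run = 3 ✓ — fails.
F4 (24 nt, A=7 T=4 G=5 C=8): Tm = 2·11 + 4·13 = 74°C ✓; GC 13/24 = 54.2% ✓; 3' end CG has 2 G/C ✓; longest run = 3 ✓ — passes.
F5 (26 nt, A=7 T=5 G=4 C=10): Tm = 2·12 + 4·14 = 80°C ✓; GC 14/26 = 53.8% ✓; 3' end CT has 1 G/C ✓; longest run = 3 ✓ — passes.

F2, F4 and F5.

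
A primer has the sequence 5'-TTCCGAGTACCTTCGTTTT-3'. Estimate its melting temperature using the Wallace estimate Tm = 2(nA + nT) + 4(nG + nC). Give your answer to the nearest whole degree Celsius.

Base counts: A=2, T=9, G=3, C=5 (length 19).
Tm = 2·(2+9) + 4·(3+5) = 2·11 + 4·8 = 22 + 32 = 54°C.

54°C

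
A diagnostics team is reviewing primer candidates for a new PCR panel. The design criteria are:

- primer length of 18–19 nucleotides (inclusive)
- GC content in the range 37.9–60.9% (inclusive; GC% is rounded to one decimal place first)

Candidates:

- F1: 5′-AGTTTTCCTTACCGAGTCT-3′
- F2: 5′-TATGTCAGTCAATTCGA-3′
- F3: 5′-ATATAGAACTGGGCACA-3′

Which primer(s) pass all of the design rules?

F1 (19 nt, A=3 T=8 G=3 C=5): length 19 ✓; GC 8/19 = 42.1% ✓ — passes.
F2 (17 nt, A=5 T=6 G=3 C=3): length 17, outside 18–19 ✗; GC 6/17 = 35.3%, outside 37.9–60.9% ✗ — fails.
F3 (17 nt, A=7 T=3 G=4 C=3): length 17, outside 18–19 ✗; GC 7/17 = 41.2% ✓ — fails.

F1 only.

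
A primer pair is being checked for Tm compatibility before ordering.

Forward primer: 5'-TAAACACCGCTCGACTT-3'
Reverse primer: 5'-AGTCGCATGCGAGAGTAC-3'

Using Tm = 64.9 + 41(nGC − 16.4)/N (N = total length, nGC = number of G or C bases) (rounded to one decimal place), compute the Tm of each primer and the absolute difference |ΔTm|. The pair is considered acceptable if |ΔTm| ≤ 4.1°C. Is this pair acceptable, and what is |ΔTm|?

|ΔTm| = 5.7°C; the pair is not acceptable.

Forward: G+C = 8, N = 17 → Tm = 64.9 + 41·(8 − 16.4)/17 = 44.6°C.
Reverse: G+C = 10, N = 18 → Tm = 64.9 + 41·(10 − 16.4)/18 = 50.3°C.
|ΔTm| = |44.6 − 50.3| = 5.7°C, > 4.1°C.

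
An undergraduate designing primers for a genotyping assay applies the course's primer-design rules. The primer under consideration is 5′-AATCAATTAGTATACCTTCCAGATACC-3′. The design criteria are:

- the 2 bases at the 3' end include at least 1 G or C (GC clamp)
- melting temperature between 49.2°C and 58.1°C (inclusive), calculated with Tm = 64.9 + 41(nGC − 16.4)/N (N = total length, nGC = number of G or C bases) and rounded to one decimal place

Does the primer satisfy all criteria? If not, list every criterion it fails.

Base counts: A=10, T=8, G=2, C=7 (length 27).
GC clamp: 3' end CC has 2 G/C ✓
Tm: Tm = 64.9 + 41·(9 − 16.4)/27 = 53.7°C ✓

Meets all criteria.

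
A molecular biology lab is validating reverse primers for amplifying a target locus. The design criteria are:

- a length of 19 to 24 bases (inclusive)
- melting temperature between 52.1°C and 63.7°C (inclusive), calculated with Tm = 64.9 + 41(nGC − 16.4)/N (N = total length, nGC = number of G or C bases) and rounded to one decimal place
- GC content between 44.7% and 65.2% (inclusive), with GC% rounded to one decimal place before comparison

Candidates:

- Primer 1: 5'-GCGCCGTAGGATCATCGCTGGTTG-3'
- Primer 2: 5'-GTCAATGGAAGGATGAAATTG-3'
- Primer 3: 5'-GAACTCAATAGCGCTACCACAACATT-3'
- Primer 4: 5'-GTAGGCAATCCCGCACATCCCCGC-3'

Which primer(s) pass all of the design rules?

Primer 1 only.

Primer 1 (24 nt, A=3 T=6 G=9 C=6): length 24 ✓; Tm = 64.9 + 41·(15 − 16.4)/24 = 62.5°C ✓; GC 15/24 = 62.5% ✓ — passes.
Primer 2 (21 nt, A=8 T=5 G=7 C=1): length 21 ✓; Tm = 64.9 + 41·(8 − 16.4)/21 = 48.5°C, outside 52.1–63.7°C ✗; GC 8/21 = 38.1%, outside 44.7–65.2% ✗ — fails.
Primer 3 (26 nt, A=10 T=5 G=3 C=8): length 26, outside 19–24 ✗; Tm = 64.9 + 41·(11 − 16.4)/26 = 56.4°C ✓; GC 11/26 = 42.3%, outside 44.7–65.2% ✗ — fails.
Primer 4 (24 nt, A=5 T=3 G=5 C=11): length 24 ✓; Tm = 64.9 + 41·(16 − 16.4)/24 = 64.2°C, outside 52.1–63.7°C ✗; GC 16/24 = 66.7%, outside 44.7–65.2% ✗ — fails.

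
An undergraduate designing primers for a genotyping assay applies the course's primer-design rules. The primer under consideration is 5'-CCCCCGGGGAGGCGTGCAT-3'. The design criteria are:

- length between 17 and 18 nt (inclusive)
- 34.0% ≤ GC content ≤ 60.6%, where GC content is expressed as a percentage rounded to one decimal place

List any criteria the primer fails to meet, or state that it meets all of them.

Base counts: A=2, T=2, G=8, C=7 (length 19).
length: length 19, outside 17–18 ✗
GC content: GC 15/19 = 78.9%, outside 34.0–60.6% ✗

Fails: length, GC content.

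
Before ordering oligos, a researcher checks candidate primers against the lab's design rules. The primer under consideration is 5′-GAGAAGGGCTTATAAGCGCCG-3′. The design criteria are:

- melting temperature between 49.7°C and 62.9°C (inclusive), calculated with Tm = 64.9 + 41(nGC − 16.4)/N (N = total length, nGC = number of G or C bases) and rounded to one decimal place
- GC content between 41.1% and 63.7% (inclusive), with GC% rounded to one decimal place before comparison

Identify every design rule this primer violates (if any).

Base counts: A=6, T=3, G=8, C=4 (length 21).
Tm: Tm = 64.9 + 41·(12 − 16.4)/21 = 56.3°C ✓
GC content: GC 12/21 = 57.1% ✓

Meets all criteria.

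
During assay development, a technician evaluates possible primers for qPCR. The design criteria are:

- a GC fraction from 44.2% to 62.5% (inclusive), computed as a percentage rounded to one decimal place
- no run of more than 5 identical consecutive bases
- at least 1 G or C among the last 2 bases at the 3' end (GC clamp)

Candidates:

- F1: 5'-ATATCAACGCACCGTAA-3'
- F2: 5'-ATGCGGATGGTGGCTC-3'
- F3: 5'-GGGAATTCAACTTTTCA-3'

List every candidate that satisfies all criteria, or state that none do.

F1 (17 nt, A=7 T=3 G=2 C=5): GC 7/17 = 41.2%, outside 44.2–62.5% ✗; longest run = 2 ✓; 3' end AA has 0 G/C, need ≥1 ✗ — fails.
F2 (16 nt, A=2 T=4 G=7 C=3): GC 10/16 = 62.5% ✓; longest run = 2 ✓; 3' end TC has 1 G/C ✓ — passes.
F3 (17 nt, A=5 T=6 G=3 C=3): GC 6/17 = 35.3%, outside 44.2–62.5% ✗; longest run = 4 ✓; 3' end CA has 1 G/C ✓ — fails.

F2 only.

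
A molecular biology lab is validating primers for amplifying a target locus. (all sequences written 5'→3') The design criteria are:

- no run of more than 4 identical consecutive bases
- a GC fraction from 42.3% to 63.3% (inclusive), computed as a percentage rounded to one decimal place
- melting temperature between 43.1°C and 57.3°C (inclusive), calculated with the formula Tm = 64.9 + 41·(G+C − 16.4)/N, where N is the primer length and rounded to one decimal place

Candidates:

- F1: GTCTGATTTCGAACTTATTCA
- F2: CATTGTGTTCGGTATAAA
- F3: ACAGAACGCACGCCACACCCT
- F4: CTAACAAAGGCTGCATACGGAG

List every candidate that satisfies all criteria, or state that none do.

F1 (21 nt, A=5 T=9 G=3 C=4): longest run = 3 ✓; GC 7/21 = 33.3%, outside 42.3–63.3% ✗; Tm = 64.9 + 41·(7 − 16.4)/21 = 46.5°C ✓ — fails.
F2 (18 nt, A=5 T=7 G=4 C=2): longest run = 3 ✓; GC 6/18 = 33.3%, outside 42.3–63.3% ✗; Tm = 64.9 + 41·(6 − 16.4)/18 = 41.2°C, outside 43.1–57.3°C ✗ — fails.
F3 (21 nt, A=7 T=1 G=3 C=10): longest run = 3 ✓; GC 13/21 = 61.9% ✓; Tm = 64.9 + 41·(13 − 16.4)/21 = 58.3°C, outside 43.1–57.3°C ✗ — fails.
F4 (22 nt, A=8 T=3 G=6 C=5): longest run = 3 ✓; GC 11/22 = 50.0% ✓; Tm = 64.9 + 41·(11 − 16.4)/22 = 54.8°C ✓ — passes.

F4 only.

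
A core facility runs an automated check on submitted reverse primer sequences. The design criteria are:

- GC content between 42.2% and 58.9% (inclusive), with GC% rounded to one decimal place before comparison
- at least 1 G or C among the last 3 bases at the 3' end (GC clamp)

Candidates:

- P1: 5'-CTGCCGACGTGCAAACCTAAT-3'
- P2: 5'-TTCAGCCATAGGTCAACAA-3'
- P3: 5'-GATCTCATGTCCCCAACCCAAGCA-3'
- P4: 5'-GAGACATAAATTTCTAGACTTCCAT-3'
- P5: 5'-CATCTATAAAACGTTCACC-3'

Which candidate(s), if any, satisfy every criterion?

P3 only.

P1 (21 nt, A=6 T=4 G=4 C=7): GC 11/21 = 52.4% ✓; 3' end AAT has 0 G/C, need ≥1 ✗ — fails.
P2 (19 nt, A=7 T=4 G=3 C=5): GC 8/19 = 42.1%, outside 42.2–58.9% ✗; 3' end CAA has 1 G/C ✓ — fails.
P3 (24 nt, A=7 T=4 G=3 C=10): GC 13/24 = 54.2% ✓; 3' end GCA has 2 G/C ✓ — passes.
P4 (25 nt, A=9 T=8 G=3 C=5): GC 8/25 = 32.0%, outside 42.2–58.9% ✗; 3' end CAT has 1 G/C ✓ — fails.
P5 (19 nt, A=7 T=5 G=1 C=6): GC 7/19 = 36.8%, outside 42.2–58.9% ✗; 3' end ACC has 2 G/C ✓ — fails.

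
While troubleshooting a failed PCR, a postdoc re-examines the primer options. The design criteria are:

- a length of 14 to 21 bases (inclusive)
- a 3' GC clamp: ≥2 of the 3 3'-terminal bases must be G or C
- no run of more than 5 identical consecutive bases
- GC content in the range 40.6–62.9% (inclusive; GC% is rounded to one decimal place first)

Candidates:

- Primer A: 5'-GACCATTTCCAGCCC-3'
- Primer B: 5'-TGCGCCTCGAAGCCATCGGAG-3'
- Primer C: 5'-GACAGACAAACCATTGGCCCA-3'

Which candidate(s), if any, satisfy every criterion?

Primer A (15 nt, A=3 T=3 G=2 C=7): length 15 ✓; 3' end CCC has 3 G/C ✓; longest run = 3 ✓; GC 9/15 = 60.0% ✓ — passes.
Primer B (21 nt, A=4 T=3 G=7 C=7): length 21 ✓; 3' end GAG has 2 G/C ✓; longest run = 2 ✓; GC 14/21 = 66.7%, outside 40.6–62.9% ✗ — fails.
Primer C (21 nt, A=8 T=2 G=4 C=7): length 21 ✓; 3' end CCA has 2 G/C ✓; longest run = 3 ✓; GC 11/21 = 52.4% ✓ — passes.

Primer A and Primer C.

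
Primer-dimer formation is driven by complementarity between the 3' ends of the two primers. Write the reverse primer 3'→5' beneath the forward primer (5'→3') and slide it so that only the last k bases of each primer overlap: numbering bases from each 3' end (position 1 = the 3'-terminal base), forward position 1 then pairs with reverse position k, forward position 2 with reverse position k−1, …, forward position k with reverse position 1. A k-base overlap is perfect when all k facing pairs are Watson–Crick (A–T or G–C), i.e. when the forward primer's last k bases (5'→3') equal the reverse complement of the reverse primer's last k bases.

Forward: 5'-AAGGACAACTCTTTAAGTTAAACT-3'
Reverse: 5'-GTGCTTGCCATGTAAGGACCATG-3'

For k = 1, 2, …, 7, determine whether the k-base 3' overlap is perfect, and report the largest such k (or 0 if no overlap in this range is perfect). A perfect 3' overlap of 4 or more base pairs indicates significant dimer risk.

Longest perfect overlap: 0 complementary base pairs; below the dimer-risk threshold (threshold 4).

Last 7 bases (5'→3') — forward …TTAAACT, reverse …GACCATG.
Reverse complement of the reverse primer's last 7 bases: CATGGTC; its first k bases are the reverse complement of the reverse primer's last k bases, so a perfect k-base overlap needs the forward primer's last k bases to equal them.
Comparing (forward last k vs required): k=1: T vs C ✗; k=2: CT vs CA ✗; k=3: ACT vs CAT ✗; k=4: AACT vs CATG ✗; k=5: AAACT vs CATGG ✗; k=6: TAAACT vs CATGGT ✗; k=7: TTAAACT vs CATGGTC ✗.
No overlap length from 1 to 7 is perfect, so the longest perfect 3' overlap is 0.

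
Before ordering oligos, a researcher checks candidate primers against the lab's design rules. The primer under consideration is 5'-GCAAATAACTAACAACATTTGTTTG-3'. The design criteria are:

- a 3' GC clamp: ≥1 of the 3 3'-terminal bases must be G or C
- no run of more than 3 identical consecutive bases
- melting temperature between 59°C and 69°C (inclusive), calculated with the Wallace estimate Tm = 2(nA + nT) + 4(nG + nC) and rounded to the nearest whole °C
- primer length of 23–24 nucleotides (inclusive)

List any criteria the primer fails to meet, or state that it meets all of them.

Fails: length.

Base counts: A=10, T=8, G=3, C=4 (length 25).
GC clamp: 3' end TTG has 1 G/C ✓
homopolymer run: longest run = 3 ✓
Tm: Tm = 2·18 + 4·7 = 64°C ✓
length: length 25, outside 23–24 ✗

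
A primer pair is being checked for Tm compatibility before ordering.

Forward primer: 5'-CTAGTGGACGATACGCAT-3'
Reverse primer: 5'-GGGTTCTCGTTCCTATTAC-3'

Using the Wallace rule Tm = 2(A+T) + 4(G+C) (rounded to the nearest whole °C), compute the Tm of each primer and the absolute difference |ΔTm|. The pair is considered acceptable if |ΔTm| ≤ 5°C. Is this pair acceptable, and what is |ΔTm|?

Forward: A=5 T=4 G=5 C=4 → Tm = 2·9 + 4·9 = 54°C.
Reverse: A=2 T=8 G=4 C=5 → Tm = 2·10 + 4·9 = 56°C.
|ΔTm| = |54 − 56| = 2°C, ≤ 5°C.

|ΔTm| = 2°C; the pair is acceptable.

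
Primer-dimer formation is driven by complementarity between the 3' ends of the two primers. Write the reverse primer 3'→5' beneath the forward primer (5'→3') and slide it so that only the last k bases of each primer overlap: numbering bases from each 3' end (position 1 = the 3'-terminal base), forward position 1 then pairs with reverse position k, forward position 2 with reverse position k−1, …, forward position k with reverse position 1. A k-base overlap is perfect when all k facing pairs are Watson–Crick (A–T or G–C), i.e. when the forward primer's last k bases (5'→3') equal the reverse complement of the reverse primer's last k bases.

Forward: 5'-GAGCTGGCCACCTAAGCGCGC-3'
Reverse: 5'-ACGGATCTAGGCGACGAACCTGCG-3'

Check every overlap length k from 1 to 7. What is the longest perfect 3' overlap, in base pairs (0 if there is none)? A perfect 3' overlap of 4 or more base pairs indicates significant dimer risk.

Last 7 bases (5'→3') — forward …AGCGCGC, reverse …ACCTGCG.
Reverse complement of the reverse primer's last 7 bases: CGCAGGT; its first k bases are the reverse complement of the reverse primer's last k bases, so a perfect k-base overlap needs the forward primer's last k bases to equal them.
Comparing (forward last k vs required): k=1: C vs C ✓; k=2: GC vs CG ✗; k=3: CGC vs CGC ✓; k=4: GCGC vs CGCA ✗; k=5: CGCGC vs CGCAG ✗; k=6: GCGCGC vs CGCAGG ✗; k=7: AGCGCGC vs CGCAGGT ✗.
Perfect overlaps at k = 1, 3; the largest is 3.

Longest perfect overlap: 3 complementary base pairs; below the dimer-risk threshold (threshold 4).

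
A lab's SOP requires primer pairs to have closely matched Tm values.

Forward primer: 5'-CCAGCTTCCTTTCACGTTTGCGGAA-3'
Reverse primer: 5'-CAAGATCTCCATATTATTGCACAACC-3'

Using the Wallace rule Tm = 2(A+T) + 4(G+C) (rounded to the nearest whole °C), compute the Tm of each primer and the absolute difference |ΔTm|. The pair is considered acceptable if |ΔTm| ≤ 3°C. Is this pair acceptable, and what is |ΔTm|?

|ΔTm| = 4°C; the pair is not acceptable.

Forward: A=4 T=8 G=5 C=8 → Tm = 2·12 + 4·13 = 76°C.
Reverse: A=9 T=7 G=2 C=8 → Tm = 2·16 + 4·10 = 72°C.
|ΔTm| = |76 − 72| = 4°C, > 3°C.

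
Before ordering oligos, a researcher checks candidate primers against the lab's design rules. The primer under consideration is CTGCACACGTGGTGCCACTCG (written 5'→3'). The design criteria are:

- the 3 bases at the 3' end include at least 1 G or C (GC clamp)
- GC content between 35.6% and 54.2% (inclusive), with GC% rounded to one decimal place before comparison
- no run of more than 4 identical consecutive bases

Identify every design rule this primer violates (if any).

Base counts: A=3, T=4, G=6, C=8 (length 21).
GC clamp: 3' end TCG has 2 G/C ✓
GC content: GC 14/21 = 66.7%, outside 35.6–54.2% ✗
homopolymer run: longest run = 2 ✓

Fails: GC content.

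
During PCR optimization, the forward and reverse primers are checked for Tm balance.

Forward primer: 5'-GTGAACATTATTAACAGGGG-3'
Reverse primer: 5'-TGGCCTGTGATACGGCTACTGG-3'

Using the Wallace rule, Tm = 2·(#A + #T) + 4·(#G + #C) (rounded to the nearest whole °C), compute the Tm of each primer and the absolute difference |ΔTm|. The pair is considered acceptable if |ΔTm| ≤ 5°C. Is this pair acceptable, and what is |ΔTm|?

|ΔTm| = 14°C; the pair is not acceptable.

Forward: A=7 T=5 G=6 C=2 → Tm = 2·12 + 4·8 = 56°C.
Reverse: A=3 T=6 G=8 C=5 → Tm = 2·9 + 4·13 = 70°C.
|ΔTm| = |56 − 70| = 14°C, > 5°C.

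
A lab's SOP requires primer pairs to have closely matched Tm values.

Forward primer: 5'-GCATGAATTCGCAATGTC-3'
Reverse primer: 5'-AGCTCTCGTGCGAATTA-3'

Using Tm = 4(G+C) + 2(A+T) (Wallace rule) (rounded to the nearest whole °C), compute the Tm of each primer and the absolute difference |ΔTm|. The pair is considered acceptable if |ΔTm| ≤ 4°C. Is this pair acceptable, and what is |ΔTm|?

Forward: A=5 T=5 G=4 C=4 → Tm = 2·10 + 4·8 = 52°C.
Reverse: A=4 T=5 G=4 C=4 → Tm = 2·9 + 4·8 = 50°C.
|ΔTm| = |52 − 50| = 2°C, ≤ 4°C.

|ΔTm| = 2°C; the pair is acceptable.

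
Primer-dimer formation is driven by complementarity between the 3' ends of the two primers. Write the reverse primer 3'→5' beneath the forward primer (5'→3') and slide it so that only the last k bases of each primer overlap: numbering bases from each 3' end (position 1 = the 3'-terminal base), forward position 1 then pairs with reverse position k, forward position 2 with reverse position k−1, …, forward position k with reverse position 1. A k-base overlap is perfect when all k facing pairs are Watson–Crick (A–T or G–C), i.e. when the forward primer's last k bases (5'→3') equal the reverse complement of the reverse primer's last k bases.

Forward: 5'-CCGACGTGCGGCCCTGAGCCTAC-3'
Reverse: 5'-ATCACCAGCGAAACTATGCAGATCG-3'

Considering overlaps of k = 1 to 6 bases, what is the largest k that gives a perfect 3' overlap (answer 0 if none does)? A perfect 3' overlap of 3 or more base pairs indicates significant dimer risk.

Longest perfect overlap: 1 complementary base pair; below the dimer-risk threshold (threshold 3).

Last 6 bases (5'→3') — forward …GCCTAC, reverse …AGATCG.
Reverse complement of the reverse primer's last 6 bases: CGATCT; its first k bases are the reverse complement of the reverse primer's last k bases, so a perfect k-base overlap needs the forward primer's last k bases to equal them.
Comparing (forward last k vs required): k=1: C vs C ✓; k=2: AC vs CG ✗; k=3: TAC vs CGA ✗; k=4: CTAC vs CGAT ✗; k=5: CCTAC vs CGATC ✗; k=6: GCCTAC vs CGATCT ✗.
Only k = 1 is perfect, so the longest perfect 3' overlap is 1.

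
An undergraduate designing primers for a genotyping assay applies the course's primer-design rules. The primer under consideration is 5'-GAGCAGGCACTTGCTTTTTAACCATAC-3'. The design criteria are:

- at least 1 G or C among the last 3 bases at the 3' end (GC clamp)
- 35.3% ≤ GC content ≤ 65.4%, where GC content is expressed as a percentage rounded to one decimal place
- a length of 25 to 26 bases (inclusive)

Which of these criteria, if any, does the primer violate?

Fails: length.

Base counts: A=7, T=8, G=5, C=7 (length 27).
GC clamp: 3' end TAC has 1 G/C ✓
GC content: GC 12/27 = 44.4% ✓
length: length 27, outside 25–26 ✗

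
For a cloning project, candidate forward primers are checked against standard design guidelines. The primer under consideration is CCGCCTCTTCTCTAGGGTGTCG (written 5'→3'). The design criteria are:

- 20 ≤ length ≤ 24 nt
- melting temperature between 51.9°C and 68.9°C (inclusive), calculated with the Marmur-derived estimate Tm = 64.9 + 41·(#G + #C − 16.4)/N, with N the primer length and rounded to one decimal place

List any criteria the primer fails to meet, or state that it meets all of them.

Base counts: A=1, T=7, G=6, C=8 (length 22).
length: length 22 ✓
Tm: Tm = 64.9 + 41·(14 − 16.4)/22 = 60.4°C ✓

Meets all criteria.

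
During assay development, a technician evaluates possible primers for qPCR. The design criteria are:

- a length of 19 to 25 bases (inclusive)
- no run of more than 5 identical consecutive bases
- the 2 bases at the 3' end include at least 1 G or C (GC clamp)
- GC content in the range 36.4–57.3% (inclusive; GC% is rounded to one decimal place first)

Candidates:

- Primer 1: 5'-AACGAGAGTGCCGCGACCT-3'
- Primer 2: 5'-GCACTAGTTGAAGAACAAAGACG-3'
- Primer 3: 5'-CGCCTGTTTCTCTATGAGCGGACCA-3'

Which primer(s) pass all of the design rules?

Primer 2 and Primer 3.

Primer 1 (19 nt, A=5 T=2 G=6 C=6): length 19 ✓; longest run = 2 ✓; 3' end CT has 1 G/C ✓; GC 12/19 = 63.2%, outside 36.4–57.3% ✗ — fails.
Primer 2 (23 nt, A=10 T=3 G=6 C=4): length 23 ✓; longest run = 3 ✓; 3' end CG has 2 G/C ✓; GC 10/23 = 43.5% ✓ — passes.
Primer 3 (25 nt, A=4 T=7 G=6 C=8): length 25 ✓; longest run = 3 ✓; 3' end CA has 1 G/C ✓; GC 14/25 = 56.0% ✓ — passes.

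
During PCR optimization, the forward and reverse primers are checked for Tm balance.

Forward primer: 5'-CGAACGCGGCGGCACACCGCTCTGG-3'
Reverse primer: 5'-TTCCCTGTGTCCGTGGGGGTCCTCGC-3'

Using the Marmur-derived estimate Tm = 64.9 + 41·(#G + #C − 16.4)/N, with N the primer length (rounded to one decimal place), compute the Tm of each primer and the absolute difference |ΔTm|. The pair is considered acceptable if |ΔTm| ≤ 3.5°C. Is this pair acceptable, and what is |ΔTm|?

|ΔTm| = 1.8°C; the pair is acceptable.

Forward: G+C = 19, N = 25 → Tm = 64.9 + 41·(19 − 16.4)/25 = 69.2°C.
Reverse: G+C = 18, N = 26 → Tm = 64.9 + 41·(18 − 16.4)/26 = 67.4°C.
|ΔTm| = |69.2 − 67.4| = 1.8°C, ≤ 3.5°C.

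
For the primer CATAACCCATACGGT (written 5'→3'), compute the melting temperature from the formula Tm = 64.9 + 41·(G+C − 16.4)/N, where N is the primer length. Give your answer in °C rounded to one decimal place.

39.2°C

Base counts: A=5, T=3, G=2, C=5; G+C = 7, N = 15.
Tm = 64.9 + 41·(7 − 16.4)/15 = 64.9 + -385.40/15 = 39.2°C.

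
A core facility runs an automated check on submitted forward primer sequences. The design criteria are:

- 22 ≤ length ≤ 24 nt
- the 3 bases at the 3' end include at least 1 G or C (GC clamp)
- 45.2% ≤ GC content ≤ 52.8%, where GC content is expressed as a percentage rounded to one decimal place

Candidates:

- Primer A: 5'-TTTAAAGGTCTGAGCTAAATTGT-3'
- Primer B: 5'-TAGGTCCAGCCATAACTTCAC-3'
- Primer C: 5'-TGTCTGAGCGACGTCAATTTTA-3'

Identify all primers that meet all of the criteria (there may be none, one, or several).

Primer A (23 nt, A=7 T=9 G=5 C=2): length 23 ✓; 3' end TGT has 1 G/C ✓; GC 7/23 = 30.4%, outside 45.2–52.8% ✗ — fails.
Primer B (21 nt, A=6 T=5 G=3 C=7): length 21, outside 22–24 ✗; 3' end CAC has 2 G/C ✓; GC 10/21 = 47.6% ✓ — fails.
Primer C (22 nt, A=5 T=8 G=5 C=4): length 22 ✓; 3' end TTA has 0 G/C, need ≥1 ✗; GC 9/22 = 40.9%, outside 45.2–52.8% ✗ — fails.

None of the candidates satisfy all criteria.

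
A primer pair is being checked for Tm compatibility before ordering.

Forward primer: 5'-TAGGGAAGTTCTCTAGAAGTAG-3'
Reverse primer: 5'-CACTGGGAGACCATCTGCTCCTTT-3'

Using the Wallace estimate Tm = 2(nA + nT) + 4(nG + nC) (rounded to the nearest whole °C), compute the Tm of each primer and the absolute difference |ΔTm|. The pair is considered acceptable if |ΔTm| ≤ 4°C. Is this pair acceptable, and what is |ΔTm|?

Forward: A=7 T=6 G=7 C=2 → Tm = 2·13 + 4·9 = 62°C.
Reverse: A=4 T=7 G=5 C=8 → Tm = 2·11 + 4·13 = 74°C.
|ΔTm| = |62 − 74| = 12°C, > 4°C.

|ΔTm| = 12°C; the pair is not acceptable.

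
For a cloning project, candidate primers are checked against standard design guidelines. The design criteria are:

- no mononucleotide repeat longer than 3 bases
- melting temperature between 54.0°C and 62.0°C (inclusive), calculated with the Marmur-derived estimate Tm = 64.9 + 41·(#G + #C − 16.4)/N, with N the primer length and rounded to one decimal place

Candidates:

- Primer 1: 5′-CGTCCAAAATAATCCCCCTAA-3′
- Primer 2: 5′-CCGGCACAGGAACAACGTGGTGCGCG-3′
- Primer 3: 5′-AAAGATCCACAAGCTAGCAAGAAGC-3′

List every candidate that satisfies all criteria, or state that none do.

Primer 3 only.

Primer 1 (21 nt, A=8 T=4 G=1 C=8): longest run = 5, exceeds 3 ✗; Tm = 64.9 + 41·(9 − 16.4)/21 = 50.5°C, outside 54.0–62.0°C ✗ — fails.
Primer 2 (26 nt, A=6 T=2 G=10 C=8): longest run = 2 ✓; Tm = 64.9 + 41·(18 − 16.4)/26 = 67.4°C, outside 54.0–62.0°C ✗ — fails.
Primer 3 (25 nt, A=12 T=2 G=5 C=6): longest run = 3 ✓; Tm = 64.9 + 41·(11 − 16.4)/25 = 56.0°C ✓ — passes.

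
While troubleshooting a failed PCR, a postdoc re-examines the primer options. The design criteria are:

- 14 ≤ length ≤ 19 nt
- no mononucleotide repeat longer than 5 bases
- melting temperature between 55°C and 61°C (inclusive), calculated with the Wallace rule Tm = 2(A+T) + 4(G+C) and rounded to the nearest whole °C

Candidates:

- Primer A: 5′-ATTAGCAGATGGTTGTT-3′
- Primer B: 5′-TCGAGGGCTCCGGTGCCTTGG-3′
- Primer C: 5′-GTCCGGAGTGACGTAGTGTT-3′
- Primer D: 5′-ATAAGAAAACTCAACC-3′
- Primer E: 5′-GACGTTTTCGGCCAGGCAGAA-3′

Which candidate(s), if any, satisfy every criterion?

Primer A (17 nt, A=4 T=7 G=5 C=1): length 17 ✓; longest run = 2 ✓; Tm = 2·11 + 4·6 = 46°C, outside 55–61°C ✗ — fails.
Primer B (21 nt, A=1 T=5 G=9 C=6): length 21, outside 14–19 ✗; longest run = 3 ✓; Tm = 2·6 + 4·15 = 72°C, outside 55–61°C ✗ — fails.
Primer C (20 nt, A=3 T=6 G=8 C=3): length 20, outside 14–19 ✗; longest run = 2 ✓; Tm = 2·9 + 4·11 = 62°C, outside 55–61°C ✗ — fails.
Primer D (16 nt, A=9 T=2 G=1 C=4): length 16 ✓; longest run = 4 ✓; Tm = 2·11 + 4·5 = 42°C, outside 55–61°C ✗ — fails.
Primer E (21 nt, A=5 T=4 G=7 C=5): length 21, outside 14–19 ✗; longest run = 4 ✓; Tm = 2·9 + 4·12 = 66°C, outside 55–61°C ✗ — fails.

None of the candidates satisfy all criteria.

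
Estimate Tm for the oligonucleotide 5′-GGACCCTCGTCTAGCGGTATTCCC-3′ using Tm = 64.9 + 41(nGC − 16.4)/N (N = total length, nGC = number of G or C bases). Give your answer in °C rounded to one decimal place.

62.5°C

Base counts: A=3, T=6, G=6, C=9; G+C = 15, N = 24.
Tm = 64.9 + 41·(15 − 16.4)/24 = 64.9 + -57.40/24 = 62.5°C.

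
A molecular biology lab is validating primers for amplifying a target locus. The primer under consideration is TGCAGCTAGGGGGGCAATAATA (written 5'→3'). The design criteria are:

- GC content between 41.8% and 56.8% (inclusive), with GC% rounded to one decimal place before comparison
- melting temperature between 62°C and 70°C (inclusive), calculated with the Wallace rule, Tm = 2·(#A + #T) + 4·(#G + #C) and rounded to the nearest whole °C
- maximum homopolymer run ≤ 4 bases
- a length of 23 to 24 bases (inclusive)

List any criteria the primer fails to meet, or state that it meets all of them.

Base counts: A=7, T=4, G=8, C=3 (length 22).
GC content: GC 11/22 = 50.0% ✓
Tm: Tm = 2·11 + 4·11 = 66°C ✓
homopolymer run: longest run = 6, exceeds 4 ✗
length: length 22, outside 23–24 ✗

Fails: homopolymer run, length.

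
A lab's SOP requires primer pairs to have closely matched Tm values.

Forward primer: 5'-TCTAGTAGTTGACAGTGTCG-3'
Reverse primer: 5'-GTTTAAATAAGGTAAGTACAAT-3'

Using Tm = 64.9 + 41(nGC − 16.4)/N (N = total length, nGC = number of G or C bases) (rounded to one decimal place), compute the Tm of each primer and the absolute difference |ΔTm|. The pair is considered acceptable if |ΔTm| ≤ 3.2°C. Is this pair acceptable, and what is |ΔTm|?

|ΔTm| = 6.0°C; the pair is not acceptable.

Forward: G+C = 9, N = 20 → Tm = 64.9 + 41·(9 − 16.4)/20 = 49.7°C.
Reverse: G+C = 5, N = 22 → Tm = 64.9 + 41·(5 − 16.4)/22 = 43.7°C.
|ΔTm| = |49.7 − 43.7| = 6.0°C, > 3.2°C.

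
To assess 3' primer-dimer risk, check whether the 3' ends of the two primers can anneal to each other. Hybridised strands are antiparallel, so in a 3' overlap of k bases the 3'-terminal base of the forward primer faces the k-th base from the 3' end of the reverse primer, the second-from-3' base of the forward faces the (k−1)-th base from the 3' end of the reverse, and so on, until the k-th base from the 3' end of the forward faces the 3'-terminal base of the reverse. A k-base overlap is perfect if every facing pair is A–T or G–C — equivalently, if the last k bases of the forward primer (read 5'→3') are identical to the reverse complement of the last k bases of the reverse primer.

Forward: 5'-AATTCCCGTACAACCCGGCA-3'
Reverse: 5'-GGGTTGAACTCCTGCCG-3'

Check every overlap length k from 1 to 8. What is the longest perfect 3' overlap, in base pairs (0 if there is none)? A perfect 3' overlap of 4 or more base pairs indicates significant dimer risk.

Last 8 bases (5'→3') — forward …ACCCGGCA, reverse …TCCTGCCG.
Reverse complement of the reverse primer's last 8 bases: CGGCAGGA; its first k bases are the reverse complement of the reverse primer's last k bases, so a perfect k-base overlap needs the forward primer's last k bases to equal them.
Comparing (forward last k vs required): k=1: A vs C ✗; k=2: CA vs CG ✗; k=3: GCA vs CGG ✗; k=4: GGCA vs CGGC ✗; k=5: CGGCA vs CGGCA ✓; k=6: CCGGCA vs CGGCAG ✗; k=7: CCCGGCA vs CGGCAGG ✗; k=8: ACCCGGCA vs CGGCAGGA ✗.
Only k = 5 is perfect, so the longest perfect 3' overlap is 5.

Longest perfect overlap: 5 complementary base pairs; significant dimer risk (threshold 4).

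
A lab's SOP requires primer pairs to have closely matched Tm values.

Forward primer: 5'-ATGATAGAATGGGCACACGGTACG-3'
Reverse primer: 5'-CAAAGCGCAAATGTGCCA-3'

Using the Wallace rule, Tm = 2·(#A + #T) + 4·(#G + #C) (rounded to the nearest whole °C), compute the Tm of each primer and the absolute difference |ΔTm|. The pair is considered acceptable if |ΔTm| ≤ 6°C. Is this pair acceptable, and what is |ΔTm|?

Forward: A=8 T=4 G=8 C=4 → Tm = 2·12 + 4·12 = 72°C.
Reverse: A=7 T=2 G=4 C=5 → Tm = 2·9 + 4·9 = 54°C.
|ΔTm| = |72 − 54| = 18°C, > 6°C.

|ΔTm| = 18°C; the pair is not acceptable.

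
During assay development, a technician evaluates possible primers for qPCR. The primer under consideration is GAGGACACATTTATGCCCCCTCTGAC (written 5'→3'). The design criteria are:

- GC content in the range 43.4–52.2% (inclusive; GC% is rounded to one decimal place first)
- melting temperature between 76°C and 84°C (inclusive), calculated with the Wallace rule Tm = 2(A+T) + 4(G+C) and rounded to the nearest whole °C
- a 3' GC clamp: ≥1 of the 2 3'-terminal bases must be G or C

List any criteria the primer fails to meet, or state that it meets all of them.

Fails: GC content.

Base counts: A=6, T=6, G=5, C=9 (length 26).
GC content: GC 14/26 = 53.8%, outside 43.4–52.2% ✗
Tm: Tm = 2·12 + 4·14 = 80°C ✓
GC clamp: 3' end AC has 1 G/C ✓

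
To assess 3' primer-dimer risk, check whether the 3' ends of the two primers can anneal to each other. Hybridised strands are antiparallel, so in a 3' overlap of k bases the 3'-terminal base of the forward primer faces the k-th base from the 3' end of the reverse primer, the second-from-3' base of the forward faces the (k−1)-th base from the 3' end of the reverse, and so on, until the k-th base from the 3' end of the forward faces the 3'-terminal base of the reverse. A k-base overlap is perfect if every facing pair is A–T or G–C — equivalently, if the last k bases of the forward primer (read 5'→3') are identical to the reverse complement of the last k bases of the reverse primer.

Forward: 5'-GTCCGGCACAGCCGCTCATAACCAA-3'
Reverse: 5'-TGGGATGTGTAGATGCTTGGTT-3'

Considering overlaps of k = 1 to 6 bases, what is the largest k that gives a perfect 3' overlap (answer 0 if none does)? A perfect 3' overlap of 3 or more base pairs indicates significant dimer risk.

Longest perfect overlap: 6 complementary base pairs; significant dimer risk (threshold 3).

Last 6 bases (5'→3') — forward …AACCAA, reverse …TTGGTT.
Reverse complement of the reverse primer's last 6 bases: AACCAA; its first k bases are the reverse complement of the reverse primer's last k bases, so a perfect k-base overlap needs the forward primer's last k bases to equal them.
Comparing (forward last k vs required): k=1: A vs A ✓; k=2: AA vs AA ✓; k=3: CAA vs AAC ✗; k=4: CCAA vs AACC ✗; k=5: ACCAA vs AACCA ✗; k=6: AACCAA vs AACCAA ✓.
Perfect overlaps at k = 1, 2, 6; the largest is 6.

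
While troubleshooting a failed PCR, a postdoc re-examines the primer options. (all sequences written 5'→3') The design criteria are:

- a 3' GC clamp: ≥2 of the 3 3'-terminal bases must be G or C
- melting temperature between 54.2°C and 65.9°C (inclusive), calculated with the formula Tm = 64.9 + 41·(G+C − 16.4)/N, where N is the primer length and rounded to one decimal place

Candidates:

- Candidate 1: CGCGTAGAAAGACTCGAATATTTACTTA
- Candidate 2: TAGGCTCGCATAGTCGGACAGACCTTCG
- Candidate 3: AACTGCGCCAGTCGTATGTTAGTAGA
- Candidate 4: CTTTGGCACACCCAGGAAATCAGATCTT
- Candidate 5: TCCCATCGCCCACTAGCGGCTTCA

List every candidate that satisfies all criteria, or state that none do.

Candidate 1 (28 nt, A=10 T=8 G=5 C=5): 3' end TTA has 0 G/C, need ≥2 ✗; Tm = 64.9 + 41·(10 − 16.4)/28 = 55.5°C ✓ — fails.
Candidate 2 (28 nt, A=6 T=6 G=8 C=8): 3' end TCG has 2 G/C ✓; Tm = 64.9 + 41·(16 − 16.4)/28 = 64.3°C ✓ — passes.
Candidate 3 (26 nt, A=7 T=7 G=7 C=5): 3' end AGA has 1 G/C, need ≥2 ✗; Tm = 64.9 + 41·(12 − 16.4)/26 = 58.0°C ✓ — fails.
Candidate 4 (28 nt, A=8 T=7 G=5 C=8): 3' end CTT has 1 G/C, need ≥2 ✗; Tm = 64.9 + 41·(13 − 16.4)/28 = 59.9°C ✓ — fails.
Candidate 5 (24 nt, A=4 T=5 G=4 C=11): 3' end TCA has 1 G/C, need ≥2 ✗; Tm = 64.9 + 41·(15 − 16.4)/24 = 62.5°C ✓ — fails.

Candidate 2 only.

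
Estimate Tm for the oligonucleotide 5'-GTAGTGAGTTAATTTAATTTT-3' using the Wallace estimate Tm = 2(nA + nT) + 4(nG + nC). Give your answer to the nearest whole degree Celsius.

50°C

Base counts: A=6, T=11, G=4, C=0 (length 21).
Tm = 2·(6+11) + 4·(4+0) = 2·17 + 4·4 = 34 + 16 = 50°C.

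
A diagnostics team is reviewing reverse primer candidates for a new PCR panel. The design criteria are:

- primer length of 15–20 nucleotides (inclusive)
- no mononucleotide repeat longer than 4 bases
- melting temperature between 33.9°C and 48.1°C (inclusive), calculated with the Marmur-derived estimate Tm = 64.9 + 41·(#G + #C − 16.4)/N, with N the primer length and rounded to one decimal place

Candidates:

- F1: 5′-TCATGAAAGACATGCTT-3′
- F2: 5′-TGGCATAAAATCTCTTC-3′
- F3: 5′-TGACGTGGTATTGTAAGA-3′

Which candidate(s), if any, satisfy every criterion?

F1 (17 nt, A=6 T=5 G=3 C=3): length 17 ✓; longest run = 3 ✓; Tm = 64.9 + 41·(6 − 16.4)/17 = 39.8°C ✓ — passes.
F2 (17 nt, A=5 T=6 G=2 C=4): length 17 ✓; longest run = 4 ✓; Tm = 64.9 + 41·(6 − 16.4)/17 = 39.8°C ✓ — passes.
F3 (18 nt, A=5 T=6 G=6 C=1): length 18 ✓; longest run = 2 ✓; Tm = 64.9 + 41·(7 − 16.4)/18 = 43.5°C ✓ — passes.

F1, F2 and F3.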